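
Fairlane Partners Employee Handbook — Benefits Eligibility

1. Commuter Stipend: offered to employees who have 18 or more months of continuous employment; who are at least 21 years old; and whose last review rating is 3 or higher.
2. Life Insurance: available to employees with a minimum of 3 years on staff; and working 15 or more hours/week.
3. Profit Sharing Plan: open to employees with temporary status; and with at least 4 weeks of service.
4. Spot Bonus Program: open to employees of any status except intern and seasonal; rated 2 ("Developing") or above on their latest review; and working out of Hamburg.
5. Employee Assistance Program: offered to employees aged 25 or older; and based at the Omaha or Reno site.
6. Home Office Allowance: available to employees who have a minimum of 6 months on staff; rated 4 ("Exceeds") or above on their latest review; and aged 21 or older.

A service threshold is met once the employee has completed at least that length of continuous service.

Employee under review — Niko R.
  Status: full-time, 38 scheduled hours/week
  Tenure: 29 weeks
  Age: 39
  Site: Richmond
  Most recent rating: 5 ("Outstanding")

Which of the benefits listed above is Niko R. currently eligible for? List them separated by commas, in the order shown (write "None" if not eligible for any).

Commuter Stipend — service 29 weeks < 18 months (≈540 days) ✗ → not eligible.
Life Insurance — service 29 weeks < 3 years (≈1095 days) ✗ → not eligible.
Profit Sharing Plan — status full-time ✗ (requires temporary) → not eligible.
Spot Bonus Program — status full-time ✓ (not excluded); rating 5 ≥ 2 ✓; site Richmond ✗ (not Hamburg) → not eligible.
Employee Assistance Program — age 39 ≥ 25 ✓; site Richmond ✗ (not Omaha or Reno) → not eligible.
Home Office Allowance — service 29 weeks ≥ 6 months (≈180 days) ✓; rating 5 ≥ 4 ✓; age 39 ≥ 21 ✓ → eligible.

Home Office Allowance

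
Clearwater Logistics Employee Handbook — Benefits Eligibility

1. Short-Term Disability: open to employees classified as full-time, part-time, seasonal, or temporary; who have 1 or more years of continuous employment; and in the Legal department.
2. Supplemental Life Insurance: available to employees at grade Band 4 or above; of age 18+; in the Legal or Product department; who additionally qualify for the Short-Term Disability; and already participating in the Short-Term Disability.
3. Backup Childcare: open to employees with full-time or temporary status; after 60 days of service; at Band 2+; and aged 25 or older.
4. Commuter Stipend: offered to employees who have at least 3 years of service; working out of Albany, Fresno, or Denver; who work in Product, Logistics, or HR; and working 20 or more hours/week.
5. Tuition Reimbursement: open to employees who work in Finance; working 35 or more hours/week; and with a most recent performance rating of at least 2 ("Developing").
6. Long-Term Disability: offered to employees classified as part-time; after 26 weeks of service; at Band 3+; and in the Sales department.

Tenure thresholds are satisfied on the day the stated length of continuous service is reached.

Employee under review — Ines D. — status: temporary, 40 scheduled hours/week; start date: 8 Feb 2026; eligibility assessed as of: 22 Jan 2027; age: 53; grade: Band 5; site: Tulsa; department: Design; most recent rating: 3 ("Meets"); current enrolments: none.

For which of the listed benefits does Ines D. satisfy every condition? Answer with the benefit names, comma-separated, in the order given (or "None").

Backup Childcare

Service from 8 Feb 2026 to 22 Jan 2027: 348 days.
Short-Term Disability — status temporary ✓; service 348 days < 1 year (≈365 days) ✗ → not eligible.
Supplemental Life Insurance — grade Band 5 ≥ Band 4 ✓; age 53 ≥ 18 ✓; dept Design ✗ → not eligible.
Backup Childcare — status temporary ✓; service 348 days ≥ 60 days ✓; grade Band 5 ≥ Band 2 ✓; age 53 ≥ 25 ✓ → eligible.
Commuter Stipend — service 348 days < 3 years (≈1095 days) ✗ → not eligible.
Tuition Reimbursement — dept Design ✗ → not eligible.
Long-Term Disability — status temporary ✗ (requires part-time) → not eligible.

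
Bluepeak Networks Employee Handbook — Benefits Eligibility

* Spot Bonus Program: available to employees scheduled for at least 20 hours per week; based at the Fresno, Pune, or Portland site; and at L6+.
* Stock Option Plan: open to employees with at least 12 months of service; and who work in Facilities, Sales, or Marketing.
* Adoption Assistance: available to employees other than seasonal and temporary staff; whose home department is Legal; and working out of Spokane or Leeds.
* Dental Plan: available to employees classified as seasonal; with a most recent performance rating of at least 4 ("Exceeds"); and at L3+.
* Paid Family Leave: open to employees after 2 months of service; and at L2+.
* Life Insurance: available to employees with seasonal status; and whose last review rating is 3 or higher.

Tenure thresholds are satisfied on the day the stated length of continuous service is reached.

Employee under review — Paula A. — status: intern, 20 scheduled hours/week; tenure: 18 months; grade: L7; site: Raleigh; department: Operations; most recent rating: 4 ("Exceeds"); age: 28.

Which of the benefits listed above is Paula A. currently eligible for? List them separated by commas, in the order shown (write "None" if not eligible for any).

Spot Bonus Program — 20 hrs/wk ≥ 20 ✓; site Raleigh ✗ (not Fresno, Pune, or Portland) → not eligible.
Stock Option Plan — service 18 months ≥ 12 months ✓; dept Operations ✗ → not eligible.
Adoption Assistance — status intern ✓ (not excluded); dept Operations ✗ → not eligible.
Dental Plan — status intern ✗ (requires seasonal) → not eligible.
Paid Family Leave — service 18 months ≥ 2 months ✓; grade L7 ≥ L2 ✓ → eligible.
Life Insurance — status intern ✗ (requires seasonal) → not eligible.

Paid Family Leave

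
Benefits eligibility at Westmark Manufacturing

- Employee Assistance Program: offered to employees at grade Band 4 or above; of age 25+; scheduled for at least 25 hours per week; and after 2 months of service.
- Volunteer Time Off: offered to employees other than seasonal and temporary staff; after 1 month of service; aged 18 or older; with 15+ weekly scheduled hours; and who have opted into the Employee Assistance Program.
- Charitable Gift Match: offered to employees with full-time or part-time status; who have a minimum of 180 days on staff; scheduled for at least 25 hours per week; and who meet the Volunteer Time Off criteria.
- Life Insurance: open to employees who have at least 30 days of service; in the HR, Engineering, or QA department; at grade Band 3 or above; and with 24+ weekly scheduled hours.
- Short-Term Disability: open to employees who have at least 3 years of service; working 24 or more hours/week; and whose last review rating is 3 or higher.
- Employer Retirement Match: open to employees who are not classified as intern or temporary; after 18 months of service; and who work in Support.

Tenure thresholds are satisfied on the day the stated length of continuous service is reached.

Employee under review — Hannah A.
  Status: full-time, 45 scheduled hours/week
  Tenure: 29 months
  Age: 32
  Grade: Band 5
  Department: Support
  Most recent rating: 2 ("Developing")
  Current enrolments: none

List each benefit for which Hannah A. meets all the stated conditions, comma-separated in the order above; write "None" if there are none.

Employee Assistance Program — grade Band 5 ≥ Band 4 ✓; age 32 ≥ 25 ✓; 45 hrs/wk ≥ 25 ✓; service 29 months ≥ 2 months ✓ → eligible.
Volunteer Time Off — status full-time ✓ (not excluded); service 29 months ≥ 1 month ✓; age 32 ≥ 18 ✓; 45 hrs/wk ≥ 15 ✓; not enrolled in Employee Assistance Program ✗ → not eligible.
Charitable Gift Match — status full-time ✓; service 29 months ≥ 180 days ✓; 45 hrs/wk ≥ 25 ✓; not eligible for Volunteer Time Off ✗ → not eligible.
Life Insurance — service 29 months ≥ 30 days ✓; dept Support ✗ → not eligible.
Short-Term Disability — service 29 months < 3 years (≈1095 days) ✗ → not eligible.
Employer Retirement Match — status full-time ✓ (not excluded); service 29 months ≥ 18 months ✓; dept Support ✓ → eligible.

Employee Assistance Program, Employer Retirement Match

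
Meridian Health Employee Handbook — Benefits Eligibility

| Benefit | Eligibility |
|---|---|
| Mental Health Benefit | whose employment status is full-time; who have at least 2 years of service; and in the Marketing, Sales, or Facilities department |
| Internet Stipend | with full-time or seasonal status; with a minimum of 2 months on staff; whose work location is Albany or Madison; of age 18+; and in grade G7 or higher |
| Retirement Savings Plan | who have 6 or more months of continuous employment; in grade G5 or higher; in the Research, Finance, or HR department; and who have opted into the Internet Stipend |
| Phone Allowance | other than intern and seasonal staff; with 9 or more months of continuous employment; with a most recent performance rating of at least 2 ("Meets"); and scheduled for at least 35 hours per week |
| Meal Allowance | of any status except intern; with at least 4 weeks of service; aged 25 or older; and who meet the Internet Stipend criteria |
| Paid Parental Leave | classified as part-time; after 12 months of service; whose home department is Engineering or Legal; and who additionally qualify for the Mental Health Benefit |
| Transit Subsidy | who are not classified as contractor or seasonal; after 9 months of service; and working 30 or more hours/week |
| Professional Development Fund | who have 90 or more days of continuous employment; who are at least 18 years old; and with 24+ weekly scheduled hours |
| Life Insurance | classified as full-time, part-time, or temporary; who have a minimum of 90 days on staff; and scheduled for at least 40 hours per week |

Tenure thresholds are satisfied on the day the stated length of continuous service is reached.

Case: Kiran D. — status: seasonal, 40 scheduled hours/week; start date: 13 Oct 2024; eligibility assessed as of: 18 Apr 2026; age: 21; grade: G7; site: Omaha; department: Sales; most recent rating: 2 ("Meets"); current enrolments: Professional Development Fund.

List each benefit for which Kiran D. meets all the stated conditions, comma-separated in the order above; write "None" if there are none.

Professional Development Fund

Service from 13 Oct 2024 to 18 Apr 2026: 552 days.
Mental Health Benefit — status seasonal ✗ (requires full-time) → not eligible.
Internet Stipend — status seasonal ✓; service 552 days ≥ 2 months (≈60 days) ✓; site Omaha ✗ (not Albany or Madison) → not eligible.
Retirement Savings Plan — service 552 days ≥ 6 months (≈180 days) ✓; grade G7 ≥ G5 ✓; dept Sales ✗ → not eligible.
Phone Allowance — status seasonal ✗ (excluded) → not eligible.
Meal Allowance — status seasonal ✓ (not excluded); service 552 days ≥ 4 weeks (≈28 days) ✓; age 21 < 25 ✗ → not eligible.
Paid Parental Leave — status seasonal ✗ (requires part-time) → not eligible.
Transit Subsidy — status seasonal ✗ (excluded) → not eligible.
Professional Development Fund — service 552 days ≥ 90 days ✓; age 21 ≥ 18 ✓; 40 hrs/wk ≥ 24 ✓ → eligible.
Life Insurance — status seasonal ✗ (requires full-time, part-time, or temporary) → not eligible.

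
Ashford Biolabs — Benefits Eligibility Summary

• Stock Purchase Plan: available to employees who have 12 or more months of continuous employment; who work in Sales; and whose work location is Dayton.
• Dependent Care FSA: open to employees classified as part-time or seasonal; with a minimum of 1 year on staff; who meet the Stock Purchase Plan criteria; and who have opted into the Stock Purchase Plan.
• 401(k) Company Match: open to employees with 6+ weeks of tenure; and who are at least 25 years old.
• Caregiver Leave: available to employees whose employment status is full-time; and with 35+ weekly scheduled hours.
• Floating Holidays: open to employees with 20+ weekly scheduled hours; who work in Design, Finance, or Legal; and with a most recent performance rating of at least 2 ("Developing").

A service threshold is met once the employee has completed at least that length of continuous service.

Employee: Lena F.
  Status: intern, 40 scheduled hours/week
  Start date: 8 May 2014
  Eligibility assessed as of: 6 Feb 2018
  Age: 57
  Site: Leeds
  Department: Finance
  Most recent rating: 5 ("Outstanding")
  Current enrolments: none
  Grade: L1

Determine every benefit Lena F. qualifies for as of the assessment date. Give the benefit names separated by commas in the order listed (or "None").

Service from 8 May 2014 to 6 Feb 2018: 1370 days.
Stock Purchase Plan — service 1370 days ≥ 12 months (≈360 days) ✓; dept Finance ✗ → not eligible.
Dependent Care FSA — status intern ✗ (requires part-time or seasonal) → not eligible.
401(k) Company Match — service 1370 days ≥ 6 weeks (≈42 days) ✓; age 57 ≥ 25 ✓ → eligible.
Caregiver Leave — status intern ✗ (requires full-time) → not eligible.
Floating Holidays — 40 hrs/wk ≥ 20 ✓; dept Finance ✓; rating 5 ≥ 2 ✓ → eligible.

401(k) Company Match, Floating Holidays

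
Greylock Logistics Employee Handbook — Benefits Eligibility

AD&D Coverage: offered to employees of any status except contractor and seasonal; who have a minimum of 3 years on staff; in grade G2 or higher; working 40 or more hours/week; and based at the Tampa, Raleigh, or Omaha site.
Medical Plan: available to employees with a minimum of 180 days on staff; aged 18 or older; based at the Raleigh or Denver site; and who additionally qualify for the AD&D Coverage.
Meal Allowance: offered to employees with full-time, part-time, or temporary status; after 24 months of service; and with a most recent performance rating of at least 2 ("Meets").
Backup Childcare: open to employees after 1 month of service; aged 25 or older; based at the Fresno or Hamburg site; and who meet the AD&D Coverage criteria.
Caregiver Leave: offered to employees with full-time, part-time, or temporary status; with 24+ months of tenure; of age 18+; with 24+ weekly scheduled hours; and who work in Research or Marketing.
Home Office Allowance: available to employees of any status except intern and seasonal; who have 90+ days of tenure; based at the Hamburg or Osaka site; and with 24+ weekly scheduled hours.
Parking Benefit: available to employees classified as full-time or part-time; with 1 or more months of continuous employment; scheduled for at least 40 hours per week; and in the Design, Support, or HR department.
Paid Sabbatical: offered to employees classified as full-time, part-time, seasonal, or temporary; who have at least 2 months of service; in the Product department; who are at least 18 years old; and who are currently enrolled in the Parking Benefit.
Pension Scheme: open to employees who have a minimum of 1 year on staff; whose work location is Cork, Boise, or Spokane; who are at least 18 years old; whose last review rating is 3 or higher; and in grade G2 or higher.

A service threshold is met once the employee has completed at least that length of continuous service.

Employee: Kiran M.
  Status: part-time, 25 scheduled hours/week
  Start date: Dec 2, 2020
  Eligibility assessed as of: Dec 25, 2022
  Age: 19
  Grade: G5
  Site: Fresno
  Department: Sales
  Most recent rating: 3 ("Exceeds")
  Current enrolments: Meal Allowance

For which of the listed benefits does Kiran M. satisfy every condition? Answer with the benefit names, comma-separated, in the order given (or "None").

Meal Allowance

Service from Dec 2, 2020 to Dec 25, 2022: 753 days.
AD&D Coverage — status part-time ✓ (not excluded); service 753 days < 3 years (≈1095 days) ✗ → not eligible.
Medical Plan — service 753 days ≥ 180 days ✓; age 19 ≥ 18 ✓; site Fresno ✗ (not Raleigh or Denver) → not eligible.
Meal Allowance — status part-time ✓; service 753 days ≥ 24 months (≈720 days) ✓; rating 3 ≥ 2 ✓ → eligible.
Backup Childcare — service 753 days ≥ 1 month (≈30 days) ✓; age 19 < 25 ✗ → not eligible.
Caregiver Leave — status part-time ✓; service 753 days ≥ 24 months (≈720 days) ✓; age 19 ≥ 18 ✓; 25 hrs/wk ≥ 24 ✓; dept Sales ✗ → not eligible.
Home Office Allowance — status part-time ✓ (not excluded); service 753 days ≥ 90 days ✓; site Fresno ✗ (not Hamburg or Osaka) → not eligible.
Parking Benefit — status part-time ✓; service 753 days ≥ 1 month (≈30 days) ✓; 25 hrs/wk < 40 ✗ → not eligible.
Paid Sabbatical — status part-time ✓; service 753 days ≥ 2 months (≈60 days) ✓; dept Sales ✗ → not eligible.
Pension Scheme — service 753 days ≥ 1 year (≈365 days) ✓; site Fresno ✗ (not Cork, Boise, or Spokane) → not eligible.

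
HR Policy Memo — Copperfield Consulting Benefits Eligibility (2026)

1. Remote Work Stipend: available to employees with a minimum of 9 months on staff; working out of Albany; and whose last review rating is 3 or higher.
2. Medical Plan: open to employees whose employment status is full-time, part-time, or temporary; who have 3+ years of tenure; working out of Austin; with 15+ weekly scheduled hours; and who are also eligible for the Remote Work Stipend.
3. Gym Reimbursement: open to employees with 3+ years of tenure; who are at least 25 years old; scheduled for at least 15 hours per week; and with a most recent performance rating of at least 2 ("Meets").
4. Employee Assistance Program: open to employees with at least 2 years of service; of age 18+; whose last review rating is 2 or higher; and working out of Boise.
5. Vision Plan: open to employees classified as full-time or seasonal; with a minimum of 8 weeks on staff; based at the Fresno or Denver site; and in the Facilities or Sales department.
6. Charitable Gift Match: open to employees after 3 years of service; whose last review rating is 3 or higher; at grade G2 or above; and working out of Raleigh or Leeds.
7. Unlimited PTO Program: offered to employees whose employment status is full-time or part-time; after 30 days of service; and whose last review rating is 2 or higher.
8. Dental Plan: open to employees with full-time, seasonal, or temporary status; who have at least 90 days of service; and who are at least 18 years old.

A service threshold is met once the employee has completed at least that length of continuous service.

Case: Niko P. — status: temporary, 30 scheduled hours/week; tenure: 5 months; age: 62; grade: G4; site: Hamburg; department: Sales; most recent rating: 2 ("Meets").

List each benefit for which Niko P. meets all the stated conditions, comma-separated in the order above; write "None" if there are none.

Remote Work Stipend — service 5 months < 9 months ✗ → not eligible.
Medical Plan — status temporary ✓; service 5 months < 3 years (≈1095 days) ✗ → not eligible.
Gym Reimbursement — service 5 months < 3 years (≈1095 days) ✗ → not eligible.
Employee Assistance Program — service 5 months < 2 years (≈730 days) ✗ → not eligible.
Vision Plan — status temporary ✗ (requires full-time or seasonal) → not eligible.
Charitable Gift Match — service 5 months < 3 years (≈1095 days) ✗ → not eligible.
Unlimited PTO Program — status temporary ✗ (requires full-time or part-time) → not eligible.
Dental Plan — status temporary ✓; service 5 months ≥ 90 days ✓; age 62 ≥ 18 ✓ → eligible.

Dental Plan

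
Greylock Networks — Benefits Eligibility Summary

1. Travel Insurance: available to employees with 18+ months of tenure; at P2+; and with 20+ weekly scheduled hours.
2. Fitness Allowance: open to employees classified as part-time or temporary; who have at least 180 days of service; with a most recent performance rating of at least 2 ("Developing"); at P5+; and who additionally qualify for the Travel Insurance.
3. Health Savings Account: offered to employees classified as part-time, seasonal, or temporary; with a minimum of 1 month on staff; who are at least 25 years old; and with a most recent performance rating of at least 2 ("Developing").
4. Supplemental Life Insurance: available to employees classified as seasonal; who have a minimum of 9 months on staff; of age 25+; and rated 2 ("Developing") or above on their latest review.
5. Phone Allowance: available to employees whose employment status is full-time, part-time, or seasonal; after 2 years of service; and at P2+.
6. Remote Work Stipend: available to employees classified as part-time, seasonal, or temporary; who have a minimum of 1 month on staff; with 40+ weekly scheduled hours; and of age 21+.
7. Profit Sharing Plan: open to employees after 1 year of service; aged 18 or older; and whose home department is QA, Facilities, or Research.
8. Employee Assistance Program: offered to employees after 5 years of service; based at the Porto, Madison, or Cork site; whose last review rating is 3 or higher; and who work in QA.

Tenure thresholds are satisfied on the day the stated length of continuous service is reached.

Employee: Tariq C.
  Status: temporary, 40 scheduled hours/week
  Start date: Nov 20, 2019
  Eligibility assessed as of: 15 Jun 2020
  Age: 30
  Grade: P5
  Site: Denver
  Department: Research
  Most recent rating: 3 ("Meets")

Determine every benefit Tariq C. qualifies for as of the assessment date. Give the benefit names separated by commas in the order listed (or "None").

Service from Nov 20, 2019 to 15 Jun 2020: 208 days.
Travel Insurance — service 208 days < 18 months (≈540 days) ✗ → not eligible.
Fitness Allowance — status temporary ✓; service 208 days ≥ 180 days ✓; rating 3 ≥ 2 ✓; grade P5 ≥ P5 ✓; not eligible for Travel Insurance ✗ → not eligible.
Health Savings Account — status temporary ✓; service 208 days ≥ 1 month (≈30 days) ✓; age 30 ≥ 25 ✓; rating 3 ≥ 2 ✓ → eligible.
Supplemental Life Insurance — status temporary ✗ (requires seasonal) → not eligible.
Phone Allowance — status temporary ✗ (requires full-time, part-time, or seasonal) → not eligible.
Remote Work Stipend — status temporary ✓; service 208 days ≥ 1 month (≈30 days) ✓; 40 hrs/wk ≥ 40 ✓; age 30 ≥ 21 ✓ → eligible.
Profit Sharing Plan — service 208 days < 1 year (≈365 days) ✗ → not eligible.
Employee Assistance Program — service 208 days < 5 years (≈1825 days) ✗ → not eligible.

Health Savings Account, Remote Work Stipend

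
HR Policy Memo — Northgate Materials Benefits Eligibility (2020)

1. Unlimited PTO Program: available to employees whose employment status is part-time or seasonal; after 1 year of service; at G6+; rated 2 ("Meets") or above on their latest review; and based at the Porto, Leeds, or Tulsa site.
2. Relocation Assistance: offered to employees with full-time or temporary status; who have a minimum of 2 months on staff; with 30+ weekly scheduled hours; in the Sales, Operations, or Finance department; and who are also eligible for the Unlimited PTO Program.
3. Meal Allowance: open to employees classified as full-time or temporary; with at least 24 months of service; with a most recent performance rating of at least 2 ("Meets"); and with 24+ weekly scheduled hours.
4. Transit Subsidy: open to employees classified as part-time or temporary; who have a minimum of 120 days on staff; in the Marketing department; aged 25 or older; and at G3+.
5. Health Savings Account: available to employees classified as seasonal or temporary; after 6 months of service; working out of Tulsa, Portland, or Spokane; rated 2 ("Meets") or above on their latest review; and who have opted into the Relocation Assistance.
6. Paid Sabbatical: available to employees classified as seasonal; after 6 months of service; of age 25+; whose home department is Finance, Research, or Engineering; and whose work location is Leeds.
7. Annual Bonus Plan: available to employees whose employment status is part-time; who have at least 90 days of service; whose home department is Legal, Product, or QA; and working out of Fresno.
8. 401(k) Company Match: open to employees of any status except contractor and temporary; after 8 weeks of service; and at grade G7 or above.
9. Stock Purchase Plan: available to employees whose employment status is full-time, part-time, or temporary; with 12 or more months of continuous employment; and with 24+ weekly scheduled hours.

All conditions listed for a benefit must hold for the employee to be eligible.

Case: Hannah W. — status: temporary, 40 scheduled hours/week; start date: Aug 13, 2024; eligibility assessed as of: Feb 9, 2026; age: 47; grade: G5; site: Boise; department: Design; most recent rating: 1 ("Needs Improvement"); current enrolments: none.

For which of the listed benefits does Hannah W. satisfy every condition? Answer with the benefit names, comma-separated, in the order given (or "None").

Stock Purchase Plan

Service from Aug 13, 2024 to Feb 9, 2026: 545 days.
Unlimited PTO Program — status temporary ✗ (requires part-time or seasonal) → not eligible.
Relocation Assistance — status temporary ✓; service 545 days ≥ 2 months (≈60 days) ✓; 40 hrs/wk ≥ 30 ✓; dept Design ✗ → not eligible.
Meal Allowance — status temporary ✓; service 545 days < 24 months (≈720 days) ✗ → not eligible.
Transit Subsidy — status temporary ✓; service 545 days ≥ 120 days ✓; dept Design ✗ → not eligible.
Health Savings Account — status temporary ✓; service 545 days ≥ 6 months (≈180 days) ✓; site Boise ✗ (not Tulsa, Portland, or Spokane) → not eligible.
Paid Sabbatical — status temporary ✗ (requires seasonal) → not eligible.
Annual Bonus Plan — status temporary ✗ (requires part-time) → not eligible.
401(k) Company Match — status temporary ✗ (excluded) → not eligible.
Stock Purchase Plan — status temporary ✓; service 545 days ≥ 12 months (≈360 days) ✓; 40 hrs/wk ≥ 24 ✓ → eligible.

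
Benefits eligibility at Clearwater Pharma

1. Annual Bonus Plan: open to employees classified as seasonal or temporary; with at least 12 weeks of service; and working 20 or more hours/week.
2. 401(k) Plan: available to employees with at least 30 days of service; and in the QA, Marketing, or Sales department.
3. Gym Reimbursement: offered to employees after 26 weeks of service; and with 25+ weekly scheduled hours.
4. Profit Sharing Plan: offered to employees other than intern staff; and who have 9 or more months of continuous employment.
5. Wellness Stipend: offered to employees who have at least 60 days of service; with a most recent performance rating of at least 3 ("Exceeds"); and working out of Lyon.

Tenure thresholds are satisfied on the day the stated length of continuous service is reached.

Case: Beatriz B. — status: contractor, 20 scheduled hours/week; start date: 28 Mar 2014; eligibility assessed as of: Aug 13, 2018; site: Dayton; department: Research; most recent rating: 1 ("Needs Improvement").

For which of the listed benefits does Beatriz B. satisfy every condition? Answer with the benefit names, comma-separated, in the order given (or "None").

Service from 28 Mar 2014 to Aug 13, 2018: 1599 days.
Annual Bonus Plan — status contractor ✗ (requires seasonal or temporary) → not eligible.
401(k) Plan — service 1599 days ≥ 30 days ✓; dept Research ✗ → not eligible.
Gym Reimbursement — service 1599 days ≥ 26 weeks (≈182 days) ✓; 20 hrs/wk < 25 ✗ → not eligible.
Profit Sharing Plan — status contractor ✓ (not excluded); service 1599 days ≥ 9 months (≈270 days) ✓ → eligible.
Wellness Stipend — service 1599 days ≥ 60 days ✓; rating 1 < 3 ✗ → not eligible.

Profit Sharing Plan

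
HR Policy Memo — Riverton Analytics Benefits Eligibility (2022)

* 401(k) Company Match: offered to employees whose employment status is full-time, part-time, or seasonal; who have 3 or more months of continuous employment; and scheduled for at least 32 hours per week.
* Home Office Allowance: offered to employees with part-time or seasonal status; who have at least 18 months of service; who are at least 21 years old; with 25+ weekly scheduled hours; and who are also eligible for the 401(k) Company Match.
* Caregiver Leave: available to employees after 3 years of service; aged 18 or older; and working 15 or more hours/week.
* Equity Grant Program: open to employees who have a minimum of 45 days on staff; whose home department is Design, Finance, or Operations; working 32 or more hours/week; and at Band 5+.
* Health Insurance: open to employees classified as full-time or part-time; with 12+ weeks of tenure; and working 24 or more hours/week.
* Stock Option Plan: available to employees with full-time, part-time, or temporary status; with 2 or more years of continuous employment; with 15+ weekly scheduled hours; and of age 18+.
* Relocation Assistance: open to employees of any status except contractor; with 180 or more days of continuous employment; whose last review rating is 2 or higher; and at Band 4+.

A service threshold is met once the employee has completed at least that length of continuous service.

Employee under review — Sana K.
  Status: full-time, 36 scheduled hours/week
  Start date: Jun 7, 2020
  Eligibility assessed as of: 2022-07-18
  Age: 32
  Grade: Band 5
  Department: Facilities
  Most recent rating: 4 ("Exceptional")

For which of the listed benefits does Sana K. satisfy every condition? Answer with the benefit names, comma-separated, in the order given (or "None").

Service from Jun 7, 2020 to 2022-07-18: 771 days.
401(k) Company Match — status full-time ✓; service 771 days ≥ 3 months (≈90 days) ✓; 36 hrs/wk ≥ 32 ✓ → eligible.
Home Office Allowance — status full-time ✗ (requires part-time or seasonal) → not eligible.
Caregiver Leave — service 771 days < 3 years (≈1095 days) ✗ → not eligible.
Equity Grant Program — service 771 days ≥ 45 days ✓; dept Facilities ✗ → not eligible.
Health Insurance — status full-time ✓; service 771 days ≥ 12 weeks (≈84 days) ✓; 36 hrs/wk ≥ 24 ✓ → eligible.
Stock Option Plan — status full-time ✓; service 771 days ≥ 2 years (≈730 days) ✓; 36 hrs/wk ≥ 15 ✓; age 32 ≥ 18 ✓ → eligible.
Relocation Assistance — status full-time ✓ (not excluded); service 771 days ≥ 180 days ✓; rating 4 ≥ 2 ✓; grade Band 5 ≥ Band 4 ✓ → eligible.

401(k) Company Match, Health Insurance, Stock Option Plan, Relocation Assistance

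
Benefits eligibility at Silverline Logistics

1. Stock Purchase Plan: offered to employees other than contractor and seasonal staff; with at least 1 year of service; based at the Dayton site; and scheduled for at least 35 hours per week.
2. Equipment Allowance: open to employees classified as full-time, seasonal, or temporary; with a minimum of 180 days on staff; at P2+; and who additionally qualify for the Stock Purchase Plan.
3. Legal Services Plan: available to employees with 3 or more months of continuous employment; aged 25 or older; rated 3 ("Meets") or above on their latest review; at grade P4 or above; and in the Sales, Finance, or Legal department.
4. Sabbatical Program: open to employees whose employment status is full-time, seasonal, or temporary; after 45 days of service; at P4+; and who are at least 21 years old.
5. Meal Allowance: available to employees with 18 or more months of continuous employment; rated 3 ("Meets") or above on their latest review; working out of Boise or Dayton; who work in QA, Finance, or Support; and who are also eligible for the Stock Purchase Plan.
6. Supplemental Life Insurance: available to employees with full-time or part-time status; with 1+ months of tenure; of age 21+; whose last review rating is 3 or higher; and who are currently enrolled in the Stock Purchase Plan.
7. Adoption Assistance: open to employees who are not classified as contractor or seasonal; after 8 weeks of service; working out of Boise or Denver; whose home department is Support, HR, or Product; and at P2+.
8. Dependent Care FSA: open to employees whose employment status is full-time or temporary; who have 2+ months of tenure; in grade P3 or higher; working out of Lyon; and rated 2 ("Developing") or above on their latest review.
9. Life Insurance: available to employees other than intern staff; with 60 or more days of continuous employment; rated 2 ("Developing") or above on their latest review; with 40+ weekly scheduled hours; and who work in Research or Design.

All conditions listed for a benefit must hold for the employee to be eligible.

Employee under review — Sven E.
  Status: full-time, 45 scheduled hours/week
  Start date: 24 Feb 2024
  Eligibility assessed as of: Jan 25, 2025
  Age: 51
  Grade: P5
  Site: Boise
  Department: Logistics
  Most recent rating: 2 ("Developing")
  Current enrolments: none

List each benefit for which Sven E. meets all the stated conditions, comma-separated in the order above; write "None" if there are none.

Sabbatical Program

Service from 24 Feb 2024 to Jan 25, 2025: 336 days.
Stock Purchase Plan — status full-time ✓ (not excluded); service 336 days < 1 year (≈365 days) ✗ → not eligible.
Equipment Allowance — status full-time ✓; service 336 days ≥ 180 days ✓; grade P5 ≥ P2 ✓; not eligible for Stock Purchase Plan ✗ → not eligible.
Legal Services Plan — service 336 days ≥ 3 months (≈90 days) ✓; age 51 ≥ 25 ✓; rating 2 < 3 ✗ → not eligible.
Sabbatical Program — status full-time ✓; service 336 days ≥ 45 days ✓; grade P5 ≥ P4 ✓; age 51 ≥ 21 ✓ → eligible.
Meal Allowance — service 336 days < 18 months (≈540 days) ✗ → not eligible.
Supplemental Life Insurance — status full-time ✓; service 336 days ≥ 1 month (≈30 days) ✓; age 51 ≥ 21 ✓; rating 2 < 3 ✗ → not eligible.
Adoption Assistance — status full-time ✓ (not excluded); service 336 days ≥ 8 weeks (≈56 days) ✓; site Boise ✓; dept Logistics ✗ → not eligible.
Dependent Care FSA — status full-time ✓; service 336 days ≥ 2 months (≈60 days) ✓; grade P5 ≥ P3 ✓; site Boise ✗ (not Lyon) → not eligible.
Life Insurance — status full-time ✓ (not excluded); service 336 days ≥ 60 days ✓; rating 2 ≥ 2 ✓; 45 hrs/wk ≥ 40 ✓; dept Logistics ✗ → not eligible.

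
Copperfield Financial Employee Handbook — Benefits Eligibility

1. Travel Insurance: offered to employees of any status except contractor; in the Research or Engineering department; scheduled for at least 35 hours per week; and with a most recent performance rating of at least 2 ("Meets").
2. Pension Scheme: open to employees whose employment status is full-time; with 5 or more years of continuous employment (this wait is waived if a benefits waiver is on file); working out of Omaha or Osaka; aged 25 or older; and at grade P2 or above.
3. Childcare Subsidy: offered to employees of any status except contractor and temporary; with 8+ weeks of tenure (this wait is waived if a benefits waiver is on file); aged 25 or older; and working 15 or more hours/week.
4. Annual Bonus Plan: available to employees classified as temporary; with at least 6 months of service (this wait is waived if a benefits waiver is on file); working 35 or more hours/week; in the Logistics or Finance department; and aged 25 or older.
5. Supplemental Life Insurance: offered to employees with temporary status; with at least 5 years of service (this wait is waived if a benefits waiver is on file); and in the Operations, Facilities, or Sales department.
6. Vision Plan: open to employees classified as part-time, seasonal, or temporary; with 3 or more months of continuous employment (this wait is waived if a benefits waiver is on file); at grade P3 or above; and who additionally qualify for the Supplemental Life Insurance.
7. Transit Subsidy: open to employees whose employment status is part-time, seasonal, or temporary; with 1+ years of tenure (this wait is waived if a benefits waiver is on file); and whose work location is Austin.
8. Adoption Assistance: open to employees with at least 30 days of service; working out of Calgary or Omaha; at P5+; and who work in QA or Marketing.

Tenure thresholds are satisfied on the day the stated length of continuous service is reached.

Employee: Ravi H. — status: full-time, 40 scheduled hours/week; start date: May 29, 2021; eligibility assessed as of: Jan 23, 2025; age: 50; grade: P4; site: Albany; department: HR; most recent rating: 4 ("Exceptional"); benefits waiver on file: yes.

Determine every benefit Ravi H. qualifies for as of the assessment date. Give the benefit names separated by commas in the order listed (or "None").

Childcare Subsidy

Service from May 29, 2021 to Jan 23, 2025: 1335 days.
Travel Insurance — status full-time ✓ (not excluded); dept HR ✗ → not eligible.
Pension Scheme — status full-time ✓; benefits waiver on file ✓; site Albany ✗ (not Omaha or Osaka) → not eligible.
Childcare Subsidy — status full-time ✓ (not excluded); benefits waiver on file ✓; age 50 ≥ 25 ✓; 40 hrs/wk ≥ 15 ✓ → eligible.
Annual Bonus Plan — status full-time ✗ (requires temporary) → not eligible.
Supplemental Life Insurance — status full-time ✗ (requires temporary) → not eligible.
Vision Plan — status full-time ✗ (requires part-time, seasonal, or temporary) → not eligible.
Transit Subsidy — status full-time ✗ (requires part-time, seasonal, or temporary) → not eligible.
Adoption Assistance — service 1335 days ≥ 30 days ✓; site Albany ✗ (not Calgary or Omaha) → not eligible.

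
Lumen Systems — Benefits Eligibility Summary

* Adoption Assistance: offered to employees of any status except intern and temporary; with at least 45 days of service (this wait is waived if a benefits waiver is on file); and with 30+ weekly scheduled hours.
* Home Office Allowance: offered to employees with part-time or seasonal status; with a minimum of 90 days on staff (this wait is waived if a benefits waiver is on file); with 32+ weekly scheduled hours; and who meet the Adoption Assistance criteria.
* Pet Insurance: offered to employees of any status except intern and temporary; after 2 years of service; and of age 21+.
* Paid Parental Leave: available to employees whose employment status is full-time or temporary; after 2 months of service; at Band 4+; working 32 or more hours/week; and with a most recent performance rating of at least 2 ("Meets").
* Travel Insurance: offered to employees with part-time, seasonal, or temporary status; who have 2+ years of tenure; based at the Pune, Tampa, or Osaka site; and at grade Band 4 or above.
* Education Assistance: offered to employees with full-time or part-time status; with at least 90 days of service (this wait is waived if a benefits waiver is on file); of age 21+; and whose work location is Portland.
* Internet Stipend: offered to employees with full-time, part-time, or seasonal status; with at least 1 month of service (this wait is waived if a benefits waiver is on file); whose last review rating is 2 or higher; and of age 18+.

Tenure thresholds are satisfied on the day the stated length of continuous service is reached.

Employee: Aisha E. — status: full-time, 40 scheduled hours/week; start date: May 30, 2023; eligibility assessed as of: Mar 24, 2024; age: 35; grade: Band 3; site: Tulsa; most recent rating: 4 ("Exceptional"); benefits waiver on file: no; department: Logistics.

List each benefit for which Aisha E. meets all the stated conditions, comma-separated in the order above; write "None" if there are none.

Service from May 30, 2023 to Mar 24, 2024: 299 days.
Adoption Assistance — status full-time ✓ (not excluded); no waiver, service 299 days ≥ 45 days ✓; 40 hrs/wk ≥ 30 ✓ → eligible.
Home Office Allowance — status full-time ✗ (requires part-time or seasonal) → not eligible.
Pet Insurance — status full-time ✓ (not excluded); service 299 days < 2 years (≈730 days) ✗ → not eligible.
Paid Parental Leave — status full-time ✓; service 299 days ≥ 2 months (≈60 days) ✓; grade Band 3 < Band 4 ✗ → not eligible.
Travel Insurance — status full-time ✗ (requires part-time, seasonal, or temporary) → not eligible.
Education Assistance — status full-time ✓; no waiver, service 299 days ≥ 90 days ✓; age 35 ≥ 21 ✓; site Tulsa ✗ (not Portland) → not eligible.
Internet Stipend — status full-time ✓; no waiver, service 299 days ≥ 1 month (≈30 days) ✓; rating 4 ≥ 2 ✓; age 35 ≥ 18 ✓ → eligible.

Adoption Assistance, Internet Stipend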